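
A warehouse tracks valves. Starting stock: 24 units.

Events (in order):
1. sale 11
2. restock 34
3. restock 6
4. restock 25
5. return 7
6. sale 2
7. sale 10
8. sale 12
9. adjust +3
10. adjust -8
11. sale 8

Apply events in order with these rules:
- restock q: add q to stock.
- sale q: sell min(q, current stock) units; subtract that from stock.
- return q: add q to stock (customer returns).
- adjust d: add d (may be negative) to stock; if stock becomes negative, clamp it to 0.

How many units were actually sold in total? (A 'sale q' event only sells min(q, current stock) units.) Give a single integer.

Processing events:
Start: stock = 24
  Event 1 (sale 11): sell min(11,24)=11. stock: 24 - 11 = 13. total_sold = 11
  Event 2 (restock 34): 13 + 34 = 47
  Event 3 (restock 6): 47 + 6 = 53
  Event 4 (restock 25): 53 + 25 = 78
  Event 5 (return 7): 78 + 7 = 85
  Event 6 (sale 2): sell min(2,85)=2. stock: 85 - 2 = 83. total_sold = 13
  Event 7 (sale 10): sell min(10,83)=10. stock: 83 - 10 = 73. total_sold = 23
  Event 8 (sale 12): sell min(12,73)=12. stock: 73 - 12 = 61. total_sold = 35
  Event 9 (adjust +3): 61 + 3 = 64
  Event 10 (adjust -8): 64 + -8 = 56
  Event 11 (sale 8): sell min(8,56)=8. stock: 56 - 8 = 48. total_sold = 43
Final: stock = 48, total_sold = 43

Answer: 43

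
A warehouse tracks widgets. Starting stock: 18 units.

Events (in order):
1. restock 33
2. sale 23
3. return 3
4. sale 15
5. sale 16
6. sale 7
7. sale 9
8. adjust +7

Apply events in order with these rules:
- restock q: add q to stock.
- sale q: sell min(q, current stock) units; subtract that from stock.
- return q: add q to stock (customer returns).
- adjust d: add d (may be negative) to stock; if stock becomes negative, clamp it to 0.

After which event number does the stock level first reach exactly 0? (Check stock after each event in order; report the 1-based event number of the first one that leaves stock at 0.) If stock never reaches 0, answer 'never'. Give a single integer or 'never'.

Processing events:
Start: stock = 18
  Event 1 (restock 33): 18 + 33 = 51
  Event 2 (sale 23): sell min(23,51)=23. stock: 51 - 23 = 28. total_sold = 23
  Event 3 (return 3): 28 + 3 = 31
  Event 4 (sale 15): sell min(15,31)=15. stock: 31 - 15 = 16. total_sold = 38
  Event 5 (sale 16): sell min(16,16)=16. stock: 16 - 16 = 0. total_sold = 54
  Event 6 (sale 7): sell min(7,0)=0. stock: 0 - 0 = 0. total_sold = 54
  Event 7 (sale 9): sell min(9,0)=0. stock: 0 - 0 = 0. total_sold = 54
  Event 8 (adjust +7): 0 + 7 = 7
Final: stock = 7, total_sold = 54

First zero at event 5.

Answer: 5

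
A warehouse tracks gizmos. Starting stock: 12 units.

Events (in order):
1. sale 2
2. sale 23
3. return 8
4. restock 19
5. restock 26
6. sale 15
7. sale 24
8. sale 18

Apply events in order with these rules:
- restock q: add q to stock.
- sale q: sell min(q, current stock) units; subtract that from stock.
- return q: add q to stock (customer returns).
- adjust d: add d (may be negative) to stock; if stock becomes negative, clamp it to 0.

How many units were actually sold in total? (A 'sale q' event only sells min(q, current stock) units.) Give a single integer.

Processing events:
Start: stock = 12
  Event 1 (sale 2): sell min(2,12)=2. stock: 12 - 2 = 10. total_sold = 2
  Event 2 (sale 23): sell min(23,10)=10. stock: 10 - 10 = 0. total_sold = 12
  Event 3 (return 8): 0 + 8 = 8
  Event 4 (restock 19): 8 + 19 = 27
  Event 5 (restock 26): 27 + 26 = 53
  Event 6 (sale 15): sell min(15,53)=15. stock: 53 - 15 = 38. total_sold = 27
  Event 7 (sale 24): sell min(24,38)=24. stock: 38 - 24 = 14. total_sold = 51
  Event 8 (sale 18): sell min(18,14)=14. stock: 14 - 14 = 0. total_sold = 65
Final: stock = 0, total_sold = 65

Answer: 65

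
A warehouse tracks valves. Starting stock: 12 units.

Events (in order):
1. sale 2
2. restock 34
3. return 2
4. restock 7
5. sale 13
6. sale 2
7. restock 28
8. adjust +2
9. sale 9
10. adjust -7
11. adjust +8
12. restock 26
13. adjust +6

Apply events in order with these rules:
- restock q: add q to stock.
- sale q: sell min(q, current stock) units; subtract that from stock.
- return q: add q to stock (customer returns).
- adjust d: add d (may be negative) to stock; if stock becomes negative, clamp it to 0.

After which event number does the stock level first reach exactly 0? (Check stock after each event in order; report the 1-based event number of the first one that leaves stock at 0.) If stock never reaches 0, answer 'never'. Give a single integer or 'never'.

Processing events:
Start: stock = 12
  Event 1 (sale 2): sell min(2,12)=2. stock: 12 - 2 = 10. total_sold = 2
  Event 2 (restock 34): 10 + 34 = 44
  Event 3 (return 2): 44 + 2 = 46
  Event 4 (restock 7): 46 + 7 = 53
  Event 5 (sale 13): sell min(13,53)=13. stock: 53 - 13 = 40. total_sold = 15
  Event 6 (sale 2): sell min(2,40)=2. stock: 40 - 2 = 38. total_sold = 17
  Event 7 (restock 28): 38 + 28 = 66
  Event 8 (adjust +2): 66 + 2 = 68
  Event 9 (sale 9): sell min(9,68)=9. stock: 68 - 9 = 59. total_sold = 26
  Event 10 (adjust -7): 59 + -7 = 52
  Event 11 (adjust +8): 52 + 8 = 60
  Event 12 (restock 26): 60 + 26 = 86
  Event 13 (adjust +6): 86 + 6 = 92
Final: stock = 92, total_sold = 26

Stock never reaches 0.

Answer: never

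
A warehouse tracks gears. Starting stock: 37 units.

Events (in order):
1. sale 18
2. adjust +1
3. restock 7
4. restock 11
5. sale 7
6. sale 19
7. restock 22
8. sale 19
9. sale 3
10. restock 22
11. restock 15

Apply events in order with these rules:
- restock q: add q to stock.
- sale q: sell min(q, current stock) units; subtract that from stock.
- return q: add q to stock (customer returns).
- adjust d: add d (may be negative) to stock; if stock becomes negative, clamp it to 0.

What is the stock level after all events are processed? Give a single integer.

Answer: 49

Derivation:
Processing events:
Start: stock = 37
  Event 1 (sale 18): sell min(18,37)=18. stock: 37 - 18 = 19. total_sold = 18
  Event 2 (adjust +1): 19 + 1 = 20
  Event 3 (restock 7): 20 + 7 = 27
  Event 4 (restock 11): 27 + 11 = 38
  Event 5 (sale 7): sell min(7,38)=7. stock: 38 - 7 = 31. total_sold = 25
  Event 6 (sale 19): sell min(19,31)=19. stock: 31 - 19 = 12. total_sold = 44
  Event 7 (restock 22): 12 + 22 = 34
  Event 8 (sale 19): sell min(19,34)=19. stock: 34 - 19 = 15. total_sold = 63
  Event 9 (sale 3): sell min(3,15)=3. stock: 15 - 3 = 12. total_sold = 66
  Event 10 (restock 22): 12 + 22 = 34
  Event 11 (restock 15): 34 + 15 = 49
Final: stock = 49, total_sold = 66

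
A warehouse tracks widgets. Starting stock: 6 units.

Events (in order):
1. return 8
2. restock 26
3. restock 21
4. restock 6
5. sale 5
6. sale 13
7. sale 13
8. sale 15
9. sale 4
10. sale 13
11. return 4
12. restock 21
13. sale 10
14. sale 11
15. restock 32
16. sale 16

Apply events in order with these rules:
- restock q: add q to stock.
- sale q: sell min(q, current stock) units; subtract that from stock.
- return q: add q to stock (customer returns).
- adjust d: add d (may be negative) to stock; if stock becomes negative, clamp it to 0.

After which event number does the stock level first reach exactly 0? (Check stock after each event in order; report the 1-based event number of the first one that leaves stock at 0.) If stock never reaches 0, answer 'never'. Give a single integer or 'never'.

Processing events:
Start: stock = 6
  Event 1 (return 8): 6 + 8 = 14
  Event 2 (restock 26): 14 + 26 = 40
  Event 3 (restock 21): 40 + 21 = 61
  Event 4 (restock 6): 61 + 6 = 67
  Event 5 (sale 5): sell min(5,67)=5. stock: 67 - 5 = 62. total_sold = 5
  Event 6 (sale 13): sell min(13,62)=13. stock: 62 - 13 = 49. total_sold = 18
  Event 7 (sale 13): sell min(13,49)=13. stock: 49 - 13 = 36. total_sold = 31
  Event 8 (sale 15): sell min(15,36)=15. stock: 36 - 15 = 21. total_sold = 46
  Event 9 (sale 4): sell min(4,21)=4. stock: 21 - 4 = 17. total_sold = 50
  Event 10 (sale 13): sell min(13,17)=13. stock: 17 - 13 = 4. total_sold = 63
  Event 11 (return 4): 4 + 4 = 8
  Event 12 (restock 21): 8 + 21 = 29
  Event 13 (sale 10): sell min(10,29)=10. stock: 29 - 10 = 19. total_sold = 73
  Event 14 (sale 11): sell min(11,19)=11. stock: 19 - 11 = 8. total_sold = 84
  Event 15 (restock 32): 8 + 32 = 40
  Event 16 (sale 16): sell min(16,40)=16. stock: 40 - 16 = 24. total_sold = 100
Final: stock = 24, total_sold = 100

Stock never reaches 0.

Answer: never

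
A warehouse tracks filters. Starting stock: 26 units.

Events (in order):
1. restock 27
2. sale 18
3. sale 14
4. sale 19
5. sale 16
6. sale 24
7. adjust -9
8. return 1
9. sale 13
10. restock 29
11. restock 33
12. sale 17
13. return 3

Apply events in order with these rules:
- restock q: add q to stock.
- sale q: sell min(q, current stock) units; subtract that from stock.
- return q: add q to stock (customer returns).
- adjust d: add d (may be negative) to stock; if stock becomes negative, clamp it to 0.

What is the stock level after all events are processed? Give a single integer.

Processing events:
Start: stock = 26
  Event 1 (restock 27): 26 + 27 = 53
  Event 2 (sale 18): sell min(18,53)=18. stock: 53 - 18 = 35. total_sold = 18
  Event 3 (sale 14): sell min(14,35)=14. stock: 35 - 14 = 21. total_sold = 32
  Event 4 (sale 19): sell min(19,21)=19. stock: 21 - 19 = 2. total_sold = 51
  Event 5 (sale 16): sell min(16,2)=2. stock: 2 - 2 = 0. total_sold = 53
  Event 6 (sale 24): sell min(24,0)=0. stock: 0 - 0 = 0. total_sold = 53
  Event 7 (adjust -9): 0 + -9 = 0 (clamped to 0)
  Event 8 (return 1): 0 + 1 = 1
  Event 9 (sale 13): sell min(13,1)=1. stock: 1 - 1 = 0. total_sold = 54
  Event 10 (restock 29): 0 + 29 = 29
  Event 11 (restock 33): 29 + 33 = 62
  Event 12 (sale 17): sell min(17,62)=17. stock: 62 - 17 = 45. total_sold = 71
  Event 13 (return 3): 45 + 3 = 48
Final: stock = 48, total_sold = 71

Answer: 48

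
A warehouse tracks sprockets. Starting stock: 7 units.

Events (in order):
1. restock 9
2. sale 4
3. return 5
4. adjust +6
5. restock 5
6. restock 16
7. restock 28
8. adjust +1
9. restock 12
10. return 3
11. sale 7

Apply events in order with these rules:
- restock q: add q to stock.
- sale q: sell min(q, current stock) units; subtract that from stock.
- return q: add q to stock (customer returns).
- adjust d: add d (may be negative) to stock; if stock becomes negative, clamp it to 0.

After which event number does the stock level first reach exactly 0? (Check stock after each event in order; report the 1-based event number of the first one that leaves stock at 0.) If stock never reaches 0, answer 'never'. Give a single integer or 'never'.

Processing events:
Start: stock = 7
  Event 1 (restock 9): 7 + 9 = 16
  Event 2 (sale 4): sell min(4,16)=4. stock: 16 - 4 = 12. total_sold = 4
  Event 3 (return 5): 12 + 5 = 17
  Event 4 (adjust +6): 17 + 6 = 23
  Event 5 (restock 5): 23 + 5 = 28
  Event 6 (restock 16): 28 + 16 = 44
  Event 7 (restock 28): 44 + 28 = 72
  Event 8 (adjust +1): 72 + 1 = 73
  Event 9 (restock 12): 73 + 12 = 85
  Event 10 (return 3): 85 + 3 = 88
  Event 11 (sale 7): sell min(7,88)=7. stock: 88 - 7 = 81. total_sold = 11
Final: stock = 81, total_sold = 11

Stock never reaches 0.

Answer: never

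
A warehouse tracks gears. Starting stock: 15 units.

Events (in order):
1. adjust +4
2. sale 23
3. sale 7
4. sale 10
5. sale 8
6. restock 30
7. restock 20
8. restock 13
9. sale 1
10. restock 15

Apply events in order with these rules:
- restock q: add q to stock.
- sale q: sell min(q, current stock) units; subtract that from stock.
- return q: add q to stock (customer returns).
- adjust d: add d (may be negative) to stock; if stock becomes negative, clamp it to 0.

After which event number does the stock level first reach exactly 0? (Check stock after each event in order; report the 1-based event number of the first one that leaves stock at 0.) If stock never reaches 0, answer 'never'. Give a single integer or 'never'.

Processing events:
Start: stock = 15
  Event 1 (adjust +4): 15 + 4 = 19
  Event 2 (sale 23): sell min(23,19)=19. stock: 19 - 19 = 0. total_sold = 19
  Event 3 (sale 7): sell min(7,0)=0. stock: 0 - 0 = 0. total_sold = 19
  Event 4 (sale 10): sell min(10,0)=0. stock: 0 - 0 = 0. total_sold = 19
  Event 5 (sale 8): sell min(8,0)=0. stock: 0 - 0 = 0. total_sold = 19
  Event 6 (restock 30): 0 + 30 = 30
  Event 7 (restock 20): 30 + 20 = 50
  Event 8 (restock 13): 50 + 13 = 63
  Event 9 (sale 1): sell min(1,63)=1. stock: 63 - 1 = 62. total_sold = 20
  Event 10 (restock 15): 62 + 15 = 77
Final: stock = 77, total_sold = 20

First zero at event 2.

Answer: 2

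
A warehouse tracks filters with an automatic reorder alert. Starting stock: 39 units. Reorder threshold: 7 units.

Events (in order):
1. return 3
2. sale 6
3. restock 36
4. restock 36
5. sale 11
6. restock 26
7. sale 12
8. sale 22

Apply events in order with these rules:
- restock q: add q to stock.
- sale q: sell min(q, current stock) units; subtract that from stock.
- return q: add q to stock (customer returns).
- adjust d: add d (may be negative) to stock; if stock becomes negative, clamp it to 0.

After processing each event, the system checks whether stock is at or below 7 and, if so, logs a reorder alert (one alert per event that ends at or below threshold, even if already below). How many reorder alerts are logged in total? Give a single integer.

Answer: 0

Derivation:
Processing events:
Start: stock = 39
  Event 1 (return 3): 39 + 3 = 42
  Event 2 (sale 6): sell min(6,42)=6. stock: 42 - 6 = 36. total_sold = 6
  Event 3 (restock 36): 36 + 36 = 72
  Event 4 (restock 36): 72 + 36 = 108
  Event 5 (sale 11): sell min(11,108)=11. stock: 108 - 11 = 97. total_sold = 17
  Event 6 (restock 26): 97 + 26 = 123
  Event 7 (sale 12): sell min(12,123)=12. stock: 123 - 12 = 111. total_sold = 29
  Event 8 (sale 22): sell min(22,111)=22. stock: 111 - 22 = 89. total_sold = 51
Final: stock = 89, total_sold = 51

Checking against threshold 7:
  After event 1: stock=42 > 7
  After event 2: stock=36 > 7
  After event 3: stock=72 > 7
  After event 4: stock=108 > 7
  After event 5: stock=97 > 7
  After event 6: stock=123 > 7
  After event 7: stock=111 > 7
  After event 8: stock=89 > 7
Alert events: []. Count = 0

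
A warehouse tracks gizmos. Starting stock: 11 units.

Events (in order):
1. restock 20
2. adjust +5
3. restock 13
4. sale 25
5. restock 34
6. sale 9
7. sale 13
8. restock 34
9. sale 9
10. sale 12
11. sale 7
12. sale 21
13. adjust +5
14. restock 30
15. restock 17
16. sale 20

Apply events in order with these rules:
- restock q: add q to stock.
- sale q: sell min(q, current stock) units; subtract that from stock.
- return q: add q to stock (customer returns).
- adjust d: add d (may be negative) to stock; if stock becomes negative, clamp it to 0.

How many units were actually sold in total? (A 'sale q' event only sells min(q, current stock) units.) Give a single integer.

Processing events:
Start: stock = 11
  Event 1 (restock 20): 11 + 20 = 31
  Event 2 (adjust +5): 31 + 5 = 36
  Event 3 (restock 13): 36 + 13 = 49
  Event 4 (sale 25): sell min(25,49)=25. stock: 49 - 25 = 24. total_sold = 25
  Event 5 (restock 34): 24 + 34 = 58
  Event 6 (sale 9): sell min(9,58)=9. stock: 58 - 9 = 49. total_sold = 34
  Event 7 (sale 13): sell min(13,49)=13. stock: 49 - 13 = 36. total_sold = 47
  Event 8 (restock 34): 36 + 34 = 70
  Event 9 (sale 9): sell min(9,70)=9. stock: 70 - 9 = 61. total_sold = 56
  Event 10 (sale 12): sell min(12,61)=12. stock: 61 - 12 = 49. total_sold = 68
  Event 11 (sale 7): sell min(7,49)=7. stock: 49 - 7 = 42. total_sold = 75
  Event 12 (sale 21): sell min(21,42)=21. stock: 42 - 21 = 21. total_sold = 96
  Event 13 (adjust +5): 21 + 5 = 26
  Event 14 (restock 30): 26 + 30 = 56
  Event 15 (restock 17): 56 + 17 = 73
  Event 16 (sale 20): sell min(20,73)=20. stock: 73 - 20 = 53. total_sold = 116
Final: stock = 53, total_sold = 116

Answer: 116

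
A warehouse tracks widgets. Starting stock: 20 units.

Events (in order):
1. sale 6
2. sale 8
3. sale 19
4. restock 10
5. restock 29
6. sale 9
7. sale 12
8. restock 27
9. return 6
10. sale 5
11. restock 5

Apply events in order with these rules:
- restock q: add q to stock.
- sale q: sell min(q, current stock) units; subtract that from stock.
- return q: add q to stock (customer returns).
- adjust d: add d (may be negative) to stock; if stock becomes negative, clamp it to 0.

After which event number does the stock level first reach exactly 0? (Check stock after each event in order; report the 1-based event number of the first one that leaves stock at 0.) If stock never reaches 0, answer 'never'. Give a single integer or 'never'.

Processing events:
Start: stock = 20
  Event 1 (sale 6): sell min(6,20)=6. stock: 20 - 6 = 14. total_sold = 6
  Event 2 (sale 8): sell min(8,14)=8. stock: 14 - 8 = 6. total_sold = 14
  Event 3 (sale 19): sell min(19,6)=6. stock: 6 - 6 = 0. total_sold = 20
  Event 4 (restock 10): 0 + 10 = 10
  Event 5 (restock 29): 10 + 29 = 39
  Event 6 (sale 9): sell min(9,39)=9. stock: 39 - 9 = 30. total_sold = 29
  Event 7 (sale 12): sell min(12,30)=12. stock: 30 - 12 = 18. total_sold = 41
  Event 8 (restock 27): 18 + 27 = 45
  Event 9 (return 6): 45 + 6 = 51
  Event 10 (sale 5): sell min(5,51)=5. stock: 51 - 5 = 46. total_sold = 46
  Event 11 (restock 5): 46 + 5 = 51
Final: stock = 51, total_sold = 46

First zero at event 3.

Answer: 3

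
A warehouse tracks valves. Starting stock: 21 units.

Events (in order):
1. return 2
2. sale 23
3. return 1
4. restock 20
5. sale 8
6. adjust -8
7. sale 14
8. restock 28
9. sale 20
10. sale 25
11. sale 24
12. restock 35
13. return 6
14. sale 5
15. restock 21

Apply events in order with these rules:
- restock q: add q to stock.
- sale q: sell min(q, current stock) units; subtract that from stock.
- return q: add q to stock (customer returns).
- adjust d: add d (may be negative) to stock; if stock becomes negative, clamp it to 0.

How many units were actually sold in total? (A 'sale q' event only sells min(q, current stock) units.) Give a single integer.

Processing events:
Start: stock = 21
  Event 1 (return 2): 21 + 2 = 23
  Event 2 (sale 23): sell min(23,23)=23. stock: 23 - 23 = 0. total_sold = 23
  Event 3 (return 1): 0 + 1 = 1
  Event 4 (restock 20): 1 + 20 = 21
  Event 5 (sale 8): sell min(8,21)=8. stock: 21 - 8 = 13. total_sold = 31
  Event 6 (adjust -8): 13 + -8 = 5
  Event 7 (sale 14): sell min(14,5)=5. stock: 5 - 5 = 0. total_sold = 36
  Event 8 (restock 28): 0 + 28 = 28
  Event 9 (sale 20): sell min(20,28)=20. stock: 28 - 20 = 8. total_sold = 56
  Event 10 (sale 25): sell min(25,8)=8. stock: 8 - 8 = 0. total_sold = 64
  Event 11 (sale 24): sell min(24,0)=0. stock: 0 - 0 = 0. total_sold = 64
  Event 12 (restock 35): 0 + 35 = 35
  Event 13 (return 6): 35 + 6 = 41
  Event 14 (sale 5): sell min(5,41)=5. stock: 41 - 5 = 36. total_sold = 69
  Event 15 (restock 21): 36 + 21 = 57
Final: stock = 57, total_sold = 69

Answer: 69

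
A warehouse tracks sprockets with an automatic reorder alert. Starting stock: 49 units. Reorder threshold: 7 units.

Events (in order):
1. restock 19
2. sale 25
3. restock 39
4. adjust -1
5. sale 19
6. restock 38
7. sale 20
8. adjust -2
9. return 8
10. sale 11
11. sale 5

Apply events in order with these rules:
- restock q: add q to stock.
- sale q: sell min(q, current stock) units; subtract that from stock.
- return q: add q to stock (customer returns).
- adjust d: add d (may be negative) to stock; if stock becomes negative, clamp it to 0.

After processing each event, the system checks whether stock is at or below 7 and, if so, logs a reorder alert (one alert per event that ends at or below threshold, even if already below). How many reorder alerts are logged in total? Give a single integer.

Processing events:
Start: stock = 49
  Event 1 (restock 19): 49 + 19 = 68
  Event 2 (sale 25): sell min(25,68)=25. stock: 68 - 25 = 43. total_sold = 25
  Event 3 (restock 39): 43 + 39 = 82
  Event 4 (adjust -1): 82 + -1 = 81
  Event 5 (sale 19): sell min(19,81)=19. stock: 81 - 19 = 62. total_sold = 44
  Event 6 (restock 38): 62 + 38 = 100
  Event 7 (sale 20): sell min(20,100)=20. stock: 100 - 20 = 80. total_sold = 64
  Event 8 (adjust -2): 80 + -2 = 78
  Event 9 (return 8): 78 + 8 = 86
  Event 10 (sale 11): sell min(11,86)=11. stock: 86 - 11 = 75. total_sold = 75
  Event 11 (sale 5): sell min(5,75)=5. stock: 75 - 5 = 70. total_sold = 80
Final: stock = 70, total_sold = 80

Checking against threshold 7:
  After event 1: stock=68 > 7
  After event 2: stock=43 > 7
  After event 3: stock=82 > 7
  After event 4: stock=81 > 7
  After event 5: stock=62 > 7
  After event 6: stock=100 > 7
  After event 7: stock=80 > 7
  After event 8: stock=78 > 7
  After event 9: stock=86 > 7
  After event 10: stock=75 > 7
  After event 11: stock=70 > 7
Alert events: []. Count = 0

Answer: 0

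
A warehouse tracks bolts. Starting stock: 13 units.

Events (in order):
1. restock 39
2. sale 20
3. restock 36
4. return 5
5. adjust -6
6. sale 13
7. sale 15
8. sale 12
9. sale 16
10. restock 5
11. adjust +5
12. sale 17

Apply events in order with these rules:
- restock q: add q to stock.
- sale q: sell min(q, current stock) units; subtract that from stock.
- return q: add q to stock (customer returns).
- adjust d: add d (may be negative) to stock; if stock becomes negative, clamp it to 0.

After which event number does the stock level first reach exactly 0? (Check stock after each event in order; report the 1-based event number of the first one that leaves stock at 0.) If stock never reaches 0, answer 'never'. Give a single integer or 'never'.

Answer: never

Derivation:
Processing events:
Start: stock = 13
  Event 1 (restock 39): 13 + 39 = 52
  Event 2 (sale 20): sell min(20,52)=20. stock: 52 - 20 = 32. total_sold = 20
  Event 3 (restock 36): 32 + 36 = 68
  Event 4 (return 5): 68 + 5 = 73
  Event 5 (adjust -6): 73 + -6 = 67
  Event 6 (sale 13): sell min(13,67)=13. stock: 67 - 13 = 54. total_sold = 33
  Event 7 (sale 15): sell min(15,54)=15. stock: 54 - 15 = 39. total_sold = 48
  Event 8 (sale 12): sell min(12,39)=12. stock: 39 - 12 = 27. total_sold = 60
  Event 9 (sale 16): sell min(16,27)=16. stock: 27 - 16 = 11. total_sold = 76
  Event 10 (restock 5): 11 + 5 = 16
  Event 11 (adjust +5): 16 + 5 = 21
  Event 12 (sale 17): sell min(17,21)=17. stock: 21 - 17 = 4. total_sold = 93
Final: stock = 4, total_sold = 93

Stock never reaches 0.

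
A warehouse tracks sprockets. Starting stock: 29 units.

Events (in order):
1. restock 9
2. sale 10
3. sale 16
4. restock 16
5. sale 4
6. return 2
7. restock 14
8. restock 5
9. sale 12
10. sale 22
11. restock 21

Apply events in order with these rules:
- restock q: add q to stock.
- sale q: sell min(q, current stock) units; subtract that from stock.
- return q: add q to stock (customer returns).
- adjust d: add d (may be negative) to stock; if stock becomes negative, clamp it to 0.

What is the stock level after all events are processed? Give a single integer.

Answer: 32

Derivation:
Processing events:
Start: stock = 29
  Event 1 (restock 9): 29 + 9 = 38
  Event 2 (sale 10): sell min(10,38)=10. stock: 38 - 10 = 28. total_sold = 10
  Event 3 (sale 16): sell min(16,28)=16. stock: 28 - 16 = 12. total_sold = 26
  Event 4 (restock 16): 12 + 16 = 28
  Event 5 (sale 4): sell min(4,28)=4. stock: 28 - 4 = 24. total_sold = 30
  Event 6 (return 2): 24 + 2 = 26
  Event 7 (restock 14): 26 + 14 = 40
  Event 8 (restock 5): 40 + 5 = 45
  Event 9 (sale 12): sell min(12,45)=12. stock: 45 - 12 = 33. total_sold = 42
  Event 10 (sale 22): sell min(22,33)=22. stock: 33 - 22 = 11. total_sold = 64
  Event 11 (restock 21): 11 + 21 = 32
Final: stock = 32, total_sold = 64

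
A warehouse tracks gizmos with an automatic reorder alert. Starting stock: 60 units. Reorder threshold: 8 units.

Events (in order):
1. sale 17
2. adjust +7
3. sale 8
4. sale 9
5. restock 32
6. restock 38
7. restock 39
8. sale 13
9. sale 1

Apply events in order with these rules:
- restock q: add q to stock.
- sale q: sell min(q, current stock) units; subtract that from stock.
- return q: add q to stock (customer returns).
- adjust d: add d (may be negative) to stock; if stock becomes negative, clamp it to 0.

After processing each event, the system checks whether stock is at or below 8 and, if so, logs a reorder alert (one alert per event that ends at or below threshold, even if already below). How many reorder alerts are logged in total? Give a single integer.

Answer: 0

Derivation:
Processing events:
Start: stock = 60
  Event 1 (sale 17): sell min(17,60)=17. stock: 60 - 17 = 43. total_sold = 17
  Event 2 (adjust +7): 43 + 7 = 50
  Event 3 (sale 8): sell min(8,50)=8. stock: 50 - 8 = 42. total_sold = 25
  Event 4 (sale 9): sell min(9,42)=9. stock: 42 - 9 = 33. total_sold = 34
  Event 5 (restock 32): 33 + 32 = 65
  Event 6 (restock 38): 65 + 38 = 103
  Event 7 (restock 39): 103 + 39 = 142
  Event 8 (sale 13): sell min(13,142)=13. stock: 142 - 13 = 129. total_sold = 47
  Event 9 (sale 1): sell min(1,129)=1. stock: 129 - 1 = 128. total_sold = 48
Final: stock = 128, total_sold = 48

Checking against threshold 8:
  After event 1: stock=43 > 8
  After event 2: stock=50 > 8
  After event 3: stock=42 > 8
  After event 4: stock=33 > 8
  After event 5: stock=65 > 8
  After event 6: stock=103 > 8
  After event 7: stock=142 > 8
  After event 8: stock=129 > 8
  After event 9: stock=128 > 8
Alert events: []. Count = 0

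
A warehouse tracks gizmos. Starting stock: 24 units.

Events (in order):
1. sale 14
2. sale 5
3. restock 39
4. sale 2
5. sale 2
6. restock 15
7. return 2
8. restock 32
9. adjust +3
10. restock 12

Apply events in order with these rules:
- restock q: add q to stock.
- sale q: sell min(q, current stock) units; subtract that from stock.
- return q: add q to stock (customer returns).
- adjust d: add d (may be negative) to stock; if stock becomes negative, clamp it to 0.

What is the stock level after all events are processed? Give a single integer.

Answer: 104

Derivation:
Processing events:
Start: stock = 24
  Event 1 (sale 14): sell min(14,24)=14. stock: 24 - 14 = 10. total_sold = 14
  Event 2 (sale 5): sell min(5,10)=5. stock: 10 - 5 = 5. total_sold = 19
  Event 3 (restock 39): 5 + 39 = 44
  Event 4 (sale 2): sell min(2,44)=2. stock: 44 - 2 = 42. total_sold = 21
  Event 5 (sale 2): sell min(2,42)=2. stock: 42 - 2 = 40. total_sold = 23
  Event 6 (restock 15): 40 + 15 = 55
  Event 7 (return 2): 55 + 2 = 57
  Event 8 (restock 32): 57 + 32 = 89
  Event 9 (adjust +3): 89 + 3 = 92
  Event 10 (restock 12): 92 + 12 = 104
Final: stock = 104, total_sold = 23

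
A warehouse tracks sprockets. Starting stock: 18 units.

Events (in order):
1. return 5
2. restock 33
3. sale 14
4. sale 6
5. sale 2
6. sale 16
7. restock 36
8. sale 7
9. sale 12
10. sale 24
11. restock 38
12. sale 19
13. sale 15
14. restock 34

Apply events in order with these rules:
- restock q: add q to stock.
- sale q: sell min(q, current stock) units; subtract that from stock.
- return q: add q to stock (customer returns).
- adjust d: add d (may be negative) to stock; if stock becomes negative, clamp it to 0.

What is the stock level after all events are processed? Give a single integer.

Answer: 49

Derivation:
Processing events:
Start: stock = 18
  Event 1 (return 5): 18 + 5 = 23
  Event 2 (restock 33): 23 + 33 = 56
  Event 3 (sale 14): sell min(14,56)=14. stock: 56 - 14 = 42. total_sold = 14
  Event 4 (sale 6): sell min(6,42)=6. stock: 42 - 6 = 36. total_sold = 20
  Event 5 (sale 2): sell min(2,36)=2. stock: 36 - 2 = 34. total_sold = 22
  Event 6 (sale 16): sell min(16,34)=16. stock: 34 - 16 = 18. total_sold = 38
  Event 7 (restock 36): 18 + 36 = 54
  Event 8 (sale 7): sell min(7,54)=7. stock: 54 - 7 = 47. total_sold = 45
  Event 9 (sale 12): sell min(12,47)=12. stock: 47 - 12 = 35. total_sold = 57
  Event 10 (sale 24): sell min(24,35)=24. stock: 35 - 24 = 11. total_sold = 81
  Event 11 (restock 38): 11 + 38 = 49
  Event 12 (sale 19): sell min(19,49)=19. stock: 49 - 19 = 30. total_sold = 100
  Event 13 (sale 15): sell min(15,30)=15. stock: 30 - 15 = 15. total_sold = 115
  Event 14 (restock 34): 15 + 34 = 49
Final: stock = 49, total_sold = 115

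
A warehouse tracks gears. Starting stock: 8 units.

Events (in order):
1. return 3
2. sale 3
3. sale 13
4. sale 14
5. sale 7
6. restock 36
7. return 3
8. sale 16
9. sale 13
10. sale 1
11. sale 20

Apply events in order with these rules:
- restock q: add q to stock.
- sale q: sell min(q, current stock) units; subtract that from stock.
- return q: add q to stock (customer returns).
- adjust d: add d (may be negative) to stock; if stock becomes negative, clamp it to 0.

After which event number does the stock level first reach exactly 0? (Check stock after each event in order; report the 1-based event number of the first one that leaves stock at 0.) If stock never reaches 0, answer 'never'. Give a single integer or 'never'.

Answer: 3

Derivation:
Processing events:
Start: stock = 8
  Event 1 (return 3): 8 + 3 = 11
  Event 2 (sale 3): sell min(3,11)=3. stock: 11 - 3 = 8. total_sold = 3
  Event 3 (sale 13): sell min(13,8)=8. stock: 8 - 8 = 0. total_sold = 11
  Event 4 (sale 14): sell min(14,0)=0. stock: 0 - 0 = 0. total_sold = 11
  Event 5 (sale 7): sell min(7,0)=0. stock: 0 - 0 = 0. total_sold = 11
  Event 6 (restock 36): 0 + 36 = 36
  Event 7 (return 3): 36 + 3 = 39
  Event 8 (sale 16): sell min(16,39)=16. stock: 39 - 16 = 23. total_sold = 27
  Event 9 (sale 13): sell min(13,23)=13. stock: 23 - 13 = 10. total_sold = 40
  Event 10 (sale 1): sell min(1,10)=1. stock: 10 - 1 = 9. total_sold = 41
  Event 11 (sale 20): sell min(20,9)=9. stock: 9 - 9 = 0. total_sold = 50
Final: stock = 0, total_sold = 50

First zero at event 3.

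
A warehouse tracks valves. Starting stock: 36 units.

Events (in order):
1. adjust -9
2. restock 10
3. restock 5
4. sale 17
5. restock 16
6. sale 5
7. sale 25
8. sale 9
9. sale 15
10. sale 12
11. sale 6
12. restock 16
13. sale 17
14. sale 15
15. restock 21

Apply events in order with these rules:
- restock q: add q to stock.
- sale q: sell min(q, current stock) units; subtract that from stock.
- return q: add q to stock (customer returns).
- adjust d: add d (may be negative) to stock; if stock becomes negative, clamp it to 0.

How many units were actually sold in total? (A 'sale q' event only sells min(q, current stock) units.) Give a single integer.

Processing events:
Start: stock = 36
  Event 1 (adjust -9): 36 + -9 = 27
  Event 2 (restock 10): 27 + 10 = 37
  Event 3 (restock 5): 37 + 5 = 42
  Event 4 (sale 17): sell min(17,42)=17. stock: 42 - 17 = 25. total_sold = 17
  Event 5 (restock 16): 25 + 16 = 41
  Event 6 (sale 5): sell min(5,41)=5. stock: 41 - 5 = 36. total_sold = 22
  Event 7 (sale 25): sell min(25,36)=25. stock: 36 - 25 = 11. total_sold = 47
  Event 8 (sale 9): sell min(9,11)=9. stock: 11 - 9 = 2. total_sold = 56
  Event 9 (sale 15): sell min(15,2)=2. stock: 2 - 2 = 0. total_sold = 58
  Event 10 (sale 12): sell min(12,0)=0. stock: 0 - 0 = 0. total_sold = 58
  Event 11 (sale 6): sell min(6,0)=0. stock: 0 - 0 = 0. total_sold = 58
  Event 12 (restock 16): 0 + 16 = 16
  Event 13 (sale 17): sell min(17,16)=16. stock: 16 - 16 = 0. total_sold = 74
  Event 14 (sale 15): sell min(15,0)=0. stock: 0 - 0 = 0. total_sold = 74
  Event 15 (restock 21): 0 + 21 = 21
Final: stock = 21, total_sold = 74

Answer: 74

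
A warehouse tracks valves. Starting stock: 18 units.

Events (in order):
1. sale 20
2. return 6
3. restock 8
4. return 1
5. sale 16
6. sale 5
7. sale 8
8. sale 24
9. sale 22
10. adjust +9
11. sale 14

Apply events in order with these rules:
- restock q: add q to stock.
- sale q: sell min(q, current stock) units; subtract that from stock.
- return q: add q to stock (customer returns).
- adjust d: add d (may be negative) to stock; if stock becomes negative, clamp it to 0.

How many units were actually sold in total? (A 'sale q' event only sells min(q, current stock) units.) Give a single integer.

Processing events:
Start: stock = 18
  Event 1 (sale 20): sell min(20,18)=18. stock: 18 - 18 = 0. total_sold = 18
  Event 2 (return 6): 0 + 6 = 6
  Event 3 (restock 8): 6 + 8 = 14
  Event 4 (return 1): 14 + 1 = 15
  Event 5 (sale 16): sell min(16,15)=15. stock: 15 - 15 = 0. total_sold = 33
  Event 6 (sale 5): sell min(5,0)=0. stock: 0 - 0 = 0. total_sold = 33
  Event 7 (sale 8): sell min(8,0)=0. stock: 0 - 0 = 0. total_sold = 33
  Event 8 (sale 24): sell min(24,0)=0. stock: 0 - 0 = 0. total_sold = 33
  Event 9 (sale 22): sell min(22,0)=0. stock: 0 - 0 = 0. total_sold = 33
  Event 10 (adjust +9): 0 + 9 = 9
  Event 11 (sale 14): sell min(14,9)=9. stock: 9 - 9 = 0. total_sold = 42
Final: stock = 0, total_sold = 42

Answer: 42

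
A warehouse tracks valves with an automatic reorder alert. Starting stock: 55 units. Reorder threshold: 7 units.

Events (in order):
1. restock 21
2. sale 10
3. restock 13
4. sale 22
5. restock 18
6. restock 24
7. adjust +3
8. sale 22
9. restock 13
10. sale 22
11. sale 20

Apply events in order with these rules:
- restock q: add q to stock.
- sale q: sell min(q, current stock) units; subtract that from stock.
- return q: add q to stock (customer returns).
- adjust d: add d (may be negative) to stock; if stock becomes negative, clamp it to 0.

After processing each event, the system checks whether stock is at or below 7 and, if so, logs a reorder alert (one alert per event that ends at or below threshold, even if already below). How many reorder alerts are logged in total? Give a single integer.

Processing events:
Start: stock = 55
  Event 1 (restock 21): 55 + 21 = 76
  Event 2 (sale 10): sell min(10,76)=10. stock: 76 - 10 = 66. total_sold = 10
  Event 3 (restock 13): 66 + 13 = 79
  Event 4 (sale 22): sell min(22,79)=22. stock: 79 - 22 = 57. total_sold = 32
  Event 5 (restock 18): 57 + 18 = 75
  Event 6 (restock 24): 75 + 24 = 99
  Event 7 (adjust +3): 99 + 3 = 102
  Event 8 (sale 22): sell min(22,102)=22. stock: 102 - 22 = 80. total_sold = 54
  Event 9 (restock 13): 80 + 13 = 93
  Event 10 (sale 22): sell min(22,93)=22. stock: 93 - 22 = 71. total_sold = 76
  Event 11 (sale 20): sell min(20,71)=20. stock: 71 - 20 = 51. total_sold = 96
Final: stock = 51, total_sold = 96

Checking against threshold 7:
  After event 1: stock=76 > 7
  After event 2: stock=66 > 7
  After event 3: stock=79 > 7
  After event 4: stock=57 > 7
  After event 5: stock=75 > 7
  After event 6: stock=99 > 7
  After event 7: stock=102 > 7
  After event 8: stock=80 > 7
  After event 9: stock=93 > 7
  After event 10: stock=71 > 7
  After event 11: stock=51 > 7
Alert events: []. Count = 0

Answer: 0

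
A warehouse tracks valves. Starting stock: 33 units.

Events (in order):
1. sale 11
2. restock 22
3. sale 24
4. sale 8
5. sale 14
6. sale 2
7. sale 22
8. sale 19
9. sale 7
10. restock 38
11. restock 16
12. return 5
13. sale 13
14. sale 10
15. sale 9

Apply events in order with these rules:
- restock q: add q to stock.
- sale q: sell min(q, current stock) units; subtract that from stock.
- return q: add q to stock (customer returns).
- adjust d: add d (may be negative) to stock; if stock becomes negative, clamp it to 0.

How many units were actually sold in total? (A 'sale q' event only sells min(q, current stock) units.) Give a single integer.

Processing events:
Start: stock = 33
  Event 1 (sale 11): sell min(11,33)=11. stock: 33 - 11 = 22. total_sold = 11
  Event 2 (restock 22): 22 + 22 = 44
  Event 3 (sale 24): sell min(24,44)=24. stock: 44 - 24 = 20. total_sold = 35
  Event 4 (sale 8): sell min(8,20)=8. stock: 20 - 8 = 12. total_sold = 43
  Event 5 (sale 14): sell min(14,12)=12. stock: 12 - 12 = 0. total_sold = 55
  Event 6 (sale 2): sell min(2,0)=0. stock: 0 - 0 = 0. total_sold = 55
  Event 7 (sale 22): sell min(22,0)=0. stock: 0 - 0 = 0. total_sold = 55
  Event 8 (sale 19): sell min(19,0)=0. stock: 0 - 0 = 0. total_sold = 55
  Event 9 (sale 7): sell min(7,0)=0. stock: 0 - 0 = 0. total_sold = 55
  Event 10 (restock 38): 0 + 38 = 38
  Event 11 (restock 16): 38 + 16 = 54
  Event 12 (return 5): 54 + 5 = 59
  Event 13 (sale 13): sell min(13,59)=13. stock: 59 - 13 = 46. total_sold = 68
  Event 14 (sale 10): sell min(10,46)=10. stock: 46 - 10 = 36. total_sold = 78
  Event 15 (sale 9): sell min(9,36)=9. stock: 36 - 9 = 27. total_sold = 87
Final: stock = 27, total_sold = 87

Answer: 87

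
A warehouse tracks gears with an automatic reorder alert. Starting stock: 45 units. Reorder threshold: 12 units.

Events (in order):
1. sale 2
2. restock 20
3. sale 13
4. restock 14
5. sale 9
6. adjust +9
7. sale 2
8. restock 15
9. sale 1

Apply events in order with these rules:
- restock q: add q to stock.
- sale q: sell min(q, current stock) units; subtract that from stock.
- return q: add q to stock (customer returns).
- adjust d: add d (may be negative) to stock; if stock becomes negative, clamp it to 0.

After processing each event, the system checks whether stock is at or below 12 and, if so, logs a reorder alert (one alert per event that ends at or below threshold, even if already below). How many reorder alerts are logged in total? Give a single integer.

Answer: 0

Derivation:
Processing events:
Start: stock = 45
  Event 1 (sale 2): sell min(2,45)=2. stock: 45 - 2 = 43. total_sold = 2
  Event 2 (restock 20): 43 + 20 = 63
  Event 3 (sale 13): sell min(13,63)=13. stock: 63 - 13 = 50. total_sold = 15
  Event 4 (restock 14): 50 + 14 = 64
  Event 5 (sale 9): sell min(9,64)=9. stock: 64 - 9 = 55. total_sold = 24
  Event 6 (adjust +9): 55 + 9 = 64
  Event 7 (sale 2): sell min(2,64)=2. stock: 64 - 2 = 62. total_sold = 26
  Event 8 (restock 15): 62 + 15 = 77
  Event 9 (sale 1): sell min(1,77)=1. stock: 77 - 1 = 76. total_sold = 27
Final: stock = 76, total_sold = 27

Checking against threshold 12:
  After event 1: stock=43 > 12
  After event 2: stock=63 > 12
  After event 3: stock=50 > 12
  After event 4: stock=64 > 12
  After event 5: stock=55 > 12
  After event 6: stock=64 > 12
  After event 7: stock=62 > 12
  After event 8: stock=77 > 12
  After event 9: stock=76 > 12
Alert events: []. Count = 0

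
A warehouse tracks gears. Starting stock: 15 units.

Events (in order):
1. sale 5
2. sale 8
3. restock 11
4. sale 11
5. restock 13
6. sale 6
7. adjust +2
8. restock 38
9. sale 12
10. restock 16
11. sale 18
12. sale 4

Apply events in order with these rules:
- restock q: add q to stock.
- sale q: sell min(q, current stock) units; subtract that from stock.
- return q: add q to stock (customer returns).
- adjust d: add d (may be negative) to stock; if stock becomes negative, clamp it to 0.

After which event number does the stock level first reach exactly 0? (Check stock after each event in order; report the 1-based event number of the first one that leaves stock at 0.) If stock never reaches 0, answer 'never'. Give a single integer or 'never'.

Answer: never

Derivation:
Processing events:
Start: stock = 15
  Event 1 (sale 5): sell min(5,15)=5. stock: 15 - 5 = 10. total_sold = 5
  Event 2 (sale 8): sell min(8,10)=8. stock: 10 - 8 = 2. total_sold = 13
  Event 3 (restock 11): 2 + 11 = 13
  Event 4 (sale 11): sell min(11,13)=11. stock: 13 - 11 = 2. total_sold = 24
  Event 5 (restock 13): 2 + 13 = 15
  Event 6 (sale 6): sell min(6,15)=6. stock: 15 - 6 = 9. total_sold = 30
  Event 7 (adjust +2): 9 + 2 = 11
  Event 8 (restock 38): 11 + 38 = 49
  Event 9 (sale 12): sell min(12,49)=12. stock: 49 - 12 = 37. total_sold = 42
  Event 10 (restock 16): 37 + 16 = 53
  Event 11 (sale 18): sell min(18,53)=18. stock: 53 - 18 = 35. total_sold = 60
  Event 12 (sale 4): sell min(4,35)=4. stock: 35 - 4 = 31. total_sold = 64
Final: stock = 31, total_sold = 64

Stock never reaches 0.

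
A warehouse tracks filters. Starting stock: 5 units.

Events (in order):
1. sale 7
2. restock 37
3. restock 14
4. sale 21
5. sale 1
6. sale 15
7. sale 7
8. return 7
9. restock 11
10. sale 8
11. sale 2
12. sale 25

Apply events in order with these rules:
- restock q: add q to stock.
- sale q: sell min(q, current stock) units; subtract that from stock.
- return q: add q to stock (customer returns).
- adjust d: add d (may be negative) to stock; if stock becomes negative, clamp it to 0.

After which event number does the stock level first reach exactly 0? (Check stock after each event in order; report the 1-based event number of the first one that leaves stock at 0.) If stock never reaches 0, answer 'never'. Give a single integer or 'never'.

Answer: 1

Derivation:
Processing events:
Start: stock = 5
  Event 1 (sale 7): sell min(7,5)=5. stock: 5 - 5 = 0. total_sold = 5
  Event 2 (restock 37): 0 + 37 = 37
  Event 3 (restock 14): 37 + 14 = 51
  Event 4 (sale 21): sell min(21,51)=21. stock: 51 - 21 = 30. total_sold = 26
  Event 5 (sale 1): sell min(1,30)=1. stock: 30 - 1 = 29. total_sold = 27
  Event 6 (sale 15): sell min(15,29)=15. stock: 29 - 15 = 14. total_sold = 42
  Event 7 (sale 7): sell min(7,14)=7. stock: 14 - 7 = 7. total_sold = 49
  Event 8 (return 7): 7 + 7 = 14
  Event 9 (restock 11): 14 + 11 = 25
  Event 10 (sale 8): sell min(8,25)=8. stock: 25 - 8 = 17. total_sold = 57
  Event 11 (sale 2): sell min(2,17)=2. stock: 17 - 2 = 15. total_sold = 59
  Event 12 (sale 25): sell min(25,15)=15. stock: 15 - 15 = 0. total_sold = 74
Final: stock = 0, total_sold = 74

First zero at event 1.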